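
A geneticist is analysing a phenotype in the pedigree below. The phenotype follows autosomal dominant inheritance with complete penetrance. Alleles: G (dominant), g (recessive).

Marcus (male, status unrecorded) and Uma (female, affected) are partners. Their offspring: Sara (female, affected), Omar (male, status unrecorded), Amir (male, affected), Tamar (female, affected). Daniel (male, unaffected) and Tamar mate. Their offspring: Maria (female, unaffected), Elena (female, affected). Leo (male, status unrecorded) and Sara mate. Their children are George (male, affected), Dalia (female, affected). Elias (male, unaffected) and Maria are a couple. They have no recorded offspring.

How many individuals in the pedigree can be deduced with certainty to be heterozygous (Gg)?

2

Obligate heterozygotes: Tamar is affected so carries G and passed g to Maria (gg), so Tamar is Gg; Elena is affected so carries G and received g from Daniel (gg), so Elena is Gg.
Every other individual is either homozygous by phenotype or has at least one consistent homozygous assignment, so the count is 2.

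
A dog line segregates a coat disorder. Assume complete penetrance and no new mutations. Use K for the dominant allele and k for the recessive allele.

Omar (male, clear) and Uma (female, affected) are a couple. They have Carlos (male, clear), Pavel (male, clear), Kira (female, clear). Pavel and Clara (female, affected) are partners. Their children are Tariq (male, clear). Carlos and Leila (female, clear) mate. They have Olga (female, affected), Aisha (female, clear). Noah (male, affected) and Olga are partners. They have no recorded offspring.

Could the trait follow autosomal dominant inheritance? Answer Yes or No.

No

Under autosomal dominant, Olga (affected, female) cannot arise from Carlos (clear) × Leila (clear).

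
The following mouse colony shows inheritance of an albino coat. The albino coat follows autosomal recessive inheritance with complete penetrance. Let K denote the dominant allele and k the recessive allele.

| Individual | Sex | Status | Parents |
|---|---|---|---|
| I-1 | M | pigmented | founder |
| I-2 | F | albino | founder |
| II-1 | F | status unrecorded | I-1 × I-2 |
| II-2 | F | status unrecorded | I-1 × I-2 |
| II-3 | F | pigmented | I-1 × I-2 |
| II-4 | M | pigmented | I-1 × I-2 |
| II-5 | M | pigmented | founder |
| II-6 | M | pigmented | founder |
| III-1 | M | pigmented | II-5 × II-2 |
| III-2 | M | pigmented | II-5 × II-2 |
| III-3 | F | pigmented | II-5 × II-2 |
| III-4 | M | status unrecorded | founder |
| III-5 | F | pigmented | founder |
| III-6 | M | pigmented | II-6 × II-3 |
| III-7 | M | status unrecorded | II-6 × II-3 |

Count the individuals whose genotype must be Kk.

Obligate heterozygotes: II-3 is pigmented so carries K and received k from I-2 (kk), so II-3 is Kk; II-4 is pigmented so carries K and received k from I-2 (kk), so II-4 is Kk.
Every other individual is either homozygous by phenotype or has at least one consistent homozygous assignment, so the count is 2.

2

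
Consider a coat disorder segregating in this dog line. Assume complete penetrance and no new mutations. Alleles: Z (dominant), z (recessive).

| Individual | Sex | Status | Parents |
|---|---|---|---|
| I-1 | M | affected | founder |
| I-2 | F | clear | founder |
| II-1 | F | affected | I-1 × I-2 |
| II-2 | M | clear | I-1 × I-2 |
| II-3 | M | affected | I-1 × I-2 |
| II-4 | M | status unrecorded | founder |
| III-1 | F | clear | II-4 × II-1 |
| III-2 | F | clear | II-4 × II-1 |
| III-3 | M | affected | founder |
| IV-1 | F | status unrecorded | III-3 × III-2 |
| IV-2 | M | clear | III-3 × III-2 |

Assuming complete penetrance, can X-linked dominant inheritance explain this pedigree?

Under X-linked dominant, II-3 (affected, male) cannot arise from I-1 (affected) × I-2 (clear).

No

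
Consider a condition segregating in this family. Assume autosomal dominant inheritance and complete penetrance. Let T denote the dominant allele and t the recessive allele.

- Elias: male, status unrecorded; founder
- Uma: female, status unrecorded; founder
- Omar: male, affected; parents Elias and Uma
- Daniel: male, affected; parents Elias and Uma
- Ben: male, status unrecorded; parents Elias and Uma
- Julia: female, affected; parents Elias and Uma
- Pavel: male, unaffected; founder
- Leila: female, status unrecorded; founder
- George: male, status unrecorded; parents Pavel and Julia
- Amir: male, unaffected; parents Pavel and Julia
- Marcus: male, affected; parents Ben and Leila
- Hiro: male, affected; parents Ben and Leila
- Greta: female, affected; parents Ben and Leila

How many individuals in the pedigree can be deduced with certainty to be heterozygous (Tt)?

Obligate heterozygotes: Julia is affected so carries T and passed t to Amir (tt), so Julia is Tt.
Every other individual is either homozygous by phenotype or has at least one consistent homozygous assignment, so the count is 1.

1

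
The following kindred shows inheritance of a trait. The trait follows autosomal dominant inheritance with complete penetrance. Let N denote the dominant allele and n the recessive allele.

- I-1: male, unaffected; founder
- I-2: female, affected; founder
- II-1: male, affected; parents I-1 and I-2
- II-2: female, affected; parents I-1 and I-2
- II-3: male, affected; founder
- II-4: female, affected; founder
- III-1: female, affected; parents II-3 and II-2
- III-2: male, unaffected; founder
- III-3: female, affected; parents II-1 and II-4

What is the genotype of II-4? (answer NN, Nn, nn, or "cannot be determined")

cannot be determined

II-4's phenotype allows NN or Nn, and no parent or child forces a single allele at both positions; consistent genotype assignments exist with II-4 as NN or Nn.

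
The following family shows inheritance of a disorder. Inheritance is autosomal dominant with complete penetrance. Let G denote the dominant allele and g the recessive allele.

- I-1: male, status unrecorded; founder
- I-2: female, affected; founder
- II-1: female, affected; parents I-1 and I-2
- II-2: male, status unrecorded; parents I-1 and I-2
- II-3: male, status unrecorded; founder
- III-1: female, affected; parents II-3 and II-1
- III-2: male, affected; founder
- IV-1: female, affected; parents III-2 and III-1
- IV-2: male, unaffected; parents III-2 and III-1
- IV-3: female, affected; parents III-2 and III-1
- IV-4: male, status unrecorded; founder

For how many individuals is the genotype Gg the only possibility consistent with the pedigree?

2

Obligate heterozygotes: III-1 is affected so carries G and passed g to IV-2 (gg), so III-1 is Gg; III-2 is affected so carries G and passed g to IV-2 (gg), so III-2 is Gg.
Every other individual is either homozygous by phenotype or has at least one consistent homozygous assignment, so the count is 2.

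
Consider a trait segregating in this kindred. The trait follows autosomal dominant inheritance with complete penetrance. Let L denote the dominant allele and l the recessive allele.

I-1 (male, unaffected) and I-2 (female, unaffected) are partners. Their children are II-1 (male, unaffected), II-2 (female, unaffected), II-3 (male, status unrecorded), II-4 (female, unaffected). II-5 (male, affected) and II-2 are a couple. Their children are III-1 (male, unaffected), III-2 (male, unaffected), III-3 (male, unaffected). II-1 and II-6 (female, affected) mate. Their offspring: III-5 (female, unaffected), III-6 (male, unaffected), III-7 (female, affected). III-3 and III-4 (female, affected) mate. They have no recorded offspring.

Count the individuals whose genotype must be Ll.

Obligate heterozygotes: II-5 is affected so carries L and passed l to III-1 (ll), so II-5 is Ll; II-6 is affected so carries L and passed l to III-5 (ll), so II-6 is Ll; III-7 is affected so carries L and received l from II-1 (ll), so III-7 is Ll.
Every other individual is either homozygous by phenotype or has at least one consistent homozygous assignment, so the count is 3.

3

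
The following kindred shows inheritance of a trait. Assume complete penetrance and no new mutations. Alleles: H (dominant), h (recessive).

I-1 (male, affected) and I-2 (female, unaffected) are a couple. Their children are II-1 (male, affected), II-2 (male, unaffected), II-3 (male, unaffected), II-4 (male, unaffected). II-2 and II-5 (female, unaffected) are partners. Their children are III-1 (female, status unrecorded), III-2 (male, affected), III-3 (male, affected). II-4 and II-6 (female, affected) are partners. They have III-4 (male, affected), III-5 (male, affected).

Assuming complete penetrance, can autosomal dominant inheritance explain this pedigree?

No

Under autosomal dominant, III-2 (affected, male) cannot arise from II-2 (unaffected) × II-5 (unaffected).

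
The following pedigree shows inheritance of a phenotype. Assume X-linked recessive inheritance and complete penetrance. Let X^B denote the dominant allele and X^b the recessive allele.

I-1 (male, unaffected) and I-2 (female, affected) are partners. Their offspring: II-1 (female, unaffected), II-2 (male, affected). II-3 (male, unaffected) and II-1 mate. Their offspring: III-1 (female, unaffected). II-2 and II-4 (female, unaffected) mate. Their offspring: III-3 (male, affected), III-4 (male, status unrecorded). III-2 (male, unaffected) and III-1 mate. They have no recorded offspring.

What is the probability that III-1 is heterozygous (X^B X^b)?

II-3 is unaffected, so II-3 is X^B Y.
II-1 is unaffected so carries B and received b from I-2 (X^b X^b), so II-1 is X^B X^b.
Their cross gives offspring ratios 1/2 X^B X^B : 1/2 X^B X^b. Conditioning on III-1 being unaffected, P(X^B X^b) = 1/2 / 1 = 1/2.

1/2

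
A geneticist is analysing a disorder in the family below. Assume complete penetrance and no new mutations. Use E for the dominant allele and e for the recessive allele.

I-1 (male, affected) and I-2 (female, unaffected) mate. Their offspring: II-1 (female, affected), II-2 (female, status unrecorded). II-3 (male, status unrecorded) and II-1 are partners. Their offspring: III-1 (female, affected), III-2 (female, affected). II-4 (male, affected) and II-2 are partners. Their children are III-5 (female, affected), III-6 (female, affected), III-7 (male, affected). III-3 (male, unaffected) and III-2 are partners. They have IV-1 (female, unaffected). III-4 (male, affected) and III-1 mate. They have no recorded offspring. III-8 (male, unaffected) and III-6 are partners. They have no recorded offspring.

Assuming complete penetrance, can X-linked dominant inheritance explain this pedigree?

A consistent assignment under X-linked dominant exists: I-1 X^E Y, I-2 X^e X^e, II-1 X^E X^e, II-2 X^E X^e, II-3 X^E Y, II-4 X^E Y, III-1 X^E X^E, III-2 X^E X^e, III-3 X^e Y, III-4 X^E Y, III-5 X^E X^E, III-6 X^E X^E, III-7 X^E Y, III-8 X^e Y, IV-1 X^e X^e.
In this assignment every recorded phenotype matches its genotype and every non-founder's genotype is obtainable from its parents' genotypes, so the pedigree is consistent.

Yes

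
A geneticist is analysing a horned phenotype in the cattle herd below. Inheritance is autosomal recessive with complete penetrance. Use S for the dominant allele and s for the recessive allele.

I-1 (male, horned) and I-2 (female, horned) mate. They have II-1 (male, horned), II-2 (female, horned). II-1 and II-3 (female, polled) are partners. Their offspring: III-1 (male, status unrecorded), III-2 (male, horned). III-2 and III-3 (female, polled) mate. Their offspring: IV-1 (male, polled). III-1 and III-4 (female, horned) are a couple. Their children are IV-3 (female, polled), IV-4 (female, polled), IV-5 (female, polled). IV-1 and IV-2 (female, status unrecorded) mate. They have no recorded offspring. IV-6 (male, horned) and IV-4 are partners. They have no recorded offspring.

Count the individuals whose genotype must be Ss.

6

Obligate heterozygotes: II-3 is polled so carries S and passed s to III-2 (ss), so II-3 is Ss; III-1 passed S to IV-3 (Ss, whose s came from III-4) and received s from II-1 (ss), so III-1 is Ss; IV-1 is polled so carries S and received s from III-2 (ss), so IV-1 is Ss; IV-3 is polled so carries S and received s from III-4 (ss), so IV-3 is Ss; IV-4 is polled so carries S and received s from III-4 (ss), so IV-4 is Ss; IV-5 is polled so carries S and received s from III-4 (ss), so IV-5 is Ss.
Every other individual is either homozygous by phenotype or has at least one consistent homozygous assignment, so the count is 6.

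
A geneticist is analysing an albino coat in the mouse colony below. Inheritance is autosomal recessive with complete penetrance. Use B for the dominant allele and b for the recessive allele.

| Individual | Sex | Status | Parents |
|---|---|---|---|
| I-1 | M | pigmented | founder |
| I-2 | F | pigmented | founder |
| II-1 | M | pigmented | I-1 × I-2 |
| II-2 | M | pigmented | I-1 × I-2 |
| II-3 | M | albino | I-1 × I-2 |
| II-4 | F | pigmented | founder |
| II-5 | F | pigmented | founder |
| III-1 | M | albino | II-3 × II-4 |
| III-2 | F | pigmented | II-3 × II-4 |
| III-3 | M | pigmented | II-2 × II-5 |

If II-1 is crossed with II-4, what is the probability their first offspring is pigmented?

5/6

I-1 is pigmented so carries B and passed b to II-3 (bb), so I-1 is Bb.
I-2 is pigmented so carries B and passed b to II-3 (bb), so I-2 is Bb.
II-1 is a pigmented offspring of I-1 (Bb) × I-2 (Bb), whose cross gives 1/4 BB : 1/2 Bb : 1/4 bb; conditioning on being pigmented, II-1 is BB with probability 1/3, Bb with probability 2/3.
II-4 is pigmented so carries B and passed b to III-1 (bb), so II-4 is Bb.
Summing over parental genotype combinations, P(offspring is pigmented) = 1/3·1 + 2/3·3/4 = 5/6.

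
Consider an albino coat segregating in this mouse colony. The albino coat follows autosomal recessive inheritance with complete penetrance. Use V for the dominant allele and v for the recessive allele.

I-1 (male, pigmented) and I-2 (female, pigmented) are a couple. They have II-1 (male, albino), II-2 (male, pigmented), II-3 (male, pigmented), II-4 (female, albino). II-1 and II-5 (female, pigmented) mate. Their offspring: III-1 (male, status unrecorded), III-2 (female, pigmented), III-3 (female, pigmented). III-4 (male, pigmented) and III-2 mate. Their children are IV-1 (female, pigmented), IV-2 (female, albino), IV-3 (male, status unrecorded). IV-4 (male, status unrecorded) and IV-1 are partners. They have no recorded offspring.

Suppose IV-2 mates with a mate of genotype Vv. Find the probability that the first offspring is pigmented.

IV-2 is albino, so IV-2 is vv.
The cross gives 1/2 Vv : 1/2 vv, so P(offspring is pigmented) = 1/2.

1/2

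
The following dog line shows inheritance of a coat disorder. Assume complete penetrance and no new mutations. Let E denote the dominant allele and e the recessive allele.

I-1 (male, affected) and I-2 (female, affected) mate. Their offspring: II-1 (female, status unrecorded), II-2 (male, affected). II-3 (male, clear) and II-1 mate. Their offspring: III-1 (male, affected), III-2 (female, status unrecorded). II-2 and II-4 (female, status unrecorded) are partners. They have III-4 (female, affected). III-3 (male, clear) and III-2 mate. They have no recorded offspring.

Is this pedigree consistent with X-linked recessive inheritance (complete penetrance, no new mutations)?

Yes

A consistent assignment under X-linked recessive exists: I-1 X^e Y, I-2 X^e X^e, II-1 X^e X^e, II-2 X^e Y, II-3 X^E Y, II-4 X^E X^e, III-1 X^e Y, III-2 X^E X^e, III-3 X^E Y, III-4 X^e X^e.
In this assignment every recorded phenotype matches its genotype and every non-founder's genotype is obtainable from its parents' genotypes, so the pedigree is consistent.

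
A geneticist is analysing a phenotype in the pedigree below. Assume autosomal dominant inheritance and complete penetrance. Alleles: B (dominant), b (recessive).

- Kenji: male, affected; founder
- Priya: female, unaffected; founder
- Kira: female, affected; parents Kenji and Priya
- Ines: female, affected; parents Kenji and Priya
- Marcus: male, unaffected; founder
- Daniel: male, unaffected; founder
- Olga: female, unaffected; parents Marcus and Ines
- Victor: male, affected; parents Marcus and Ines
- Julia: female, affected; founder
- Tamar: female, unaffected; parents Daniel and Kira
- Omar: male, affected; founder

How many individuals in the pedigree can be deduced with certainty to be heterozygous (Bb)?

3

Obligate heterozygotes: Kira is affected so carries B and received b from Priya (bb), so Kira is Bb; Ines is affected so carries B and received b from Priya (bb), so Ines is Bb; Victor is affected so carries B and received b from Marcus (bb), so Victor is Bb.
Every other individual is either homozygous by phenotype or has at least one consistent homozygous assignment, so the count is 3.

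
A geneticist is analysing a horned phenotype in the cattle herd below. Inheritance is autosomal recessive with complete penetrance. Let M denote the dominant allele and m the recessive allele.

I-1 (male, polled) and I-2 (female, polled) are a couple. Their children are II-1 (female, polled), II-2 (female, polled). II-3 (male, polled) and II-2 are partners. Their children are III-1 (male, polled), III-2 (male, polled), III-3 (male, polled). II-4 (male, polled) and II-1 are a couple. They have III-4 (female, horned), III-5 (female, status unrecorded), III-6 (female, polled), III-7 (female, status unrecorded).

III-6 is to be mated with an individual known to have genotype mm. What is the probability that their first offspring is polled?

2/3

II-4 is polled so carries M and passed m to III-4 (mm), so II-4 is Mm.
II-1 is polled so carries M and passed m to III-4 (mm), so II-1 is Mm.
III-6 is a polled offspring of II-4 (Mm) × II-1 (Mm), whose cross gives 1/4 MM : 1/2 Mm : 1/4 mm; conditioning on being polled, III-6 is MM with probability 1/3, Mm with probability 2/3.
Summing over parental genotype combinations, P(offspring is polled) = 1/3·1 + 2/3·1/2 = 2/3.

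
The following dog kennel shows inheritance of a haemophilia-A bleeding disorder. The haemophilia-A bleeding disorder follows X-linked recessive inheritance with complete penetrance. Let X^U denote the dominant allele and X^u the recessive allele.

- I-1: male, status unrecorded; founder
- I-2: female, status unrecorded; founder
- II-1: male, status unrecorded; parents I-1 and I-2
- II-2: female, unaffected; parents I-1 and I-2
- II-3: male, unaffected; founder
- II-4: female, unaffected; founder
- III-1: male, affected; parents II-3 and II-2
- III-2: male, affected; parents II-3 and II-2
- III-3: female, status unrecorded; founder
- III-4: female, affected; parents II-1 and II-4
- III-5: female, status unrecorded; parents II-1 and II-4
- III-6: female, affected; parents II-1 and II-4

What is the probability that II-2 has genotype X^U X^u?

II-2 is unaffected so carries U and passed u to III-1 (X^u Y), so II-2 is X^U X^u, giving P(X^U X^u) = 1.

1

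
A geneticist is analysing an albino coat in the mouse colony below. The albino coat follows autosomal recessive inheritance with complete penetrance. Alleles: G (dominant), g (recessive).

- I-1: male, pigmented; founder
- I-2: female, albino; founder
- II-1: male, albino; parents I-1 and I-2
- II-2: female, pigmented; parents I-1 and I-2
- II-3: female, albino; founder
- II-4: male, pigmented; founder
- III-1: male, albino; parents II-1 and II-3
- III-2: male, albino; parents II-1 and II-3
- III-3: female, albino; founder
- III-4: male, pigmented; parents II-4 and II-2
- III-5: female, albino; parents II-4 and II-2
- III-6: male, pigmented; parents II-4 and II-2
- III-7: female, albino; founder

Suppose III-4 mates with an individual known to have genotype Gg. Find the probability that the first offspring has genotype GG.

II-4 is pigmented so carries G and passed g to III-5 (gg), so II-4 is Gg.
II-2 is pigmented so carries G and received g from I-2 (gg), so II-2 is Gg.
III-4 is a pigmented offspring of II-4 (Gg) × II-2 (Gg), whose cross gives 1/4 GG : 1/2 Gg : 1/4 gg; conditioning on being pigmented, III-4 is GG with probability 1/3, Gg with probability 2/3.
Summing over parental genotype combinations, P(offspring has genotype GG) = 1/3·1/2 + 2/3·1/4 = 1/3.

1/3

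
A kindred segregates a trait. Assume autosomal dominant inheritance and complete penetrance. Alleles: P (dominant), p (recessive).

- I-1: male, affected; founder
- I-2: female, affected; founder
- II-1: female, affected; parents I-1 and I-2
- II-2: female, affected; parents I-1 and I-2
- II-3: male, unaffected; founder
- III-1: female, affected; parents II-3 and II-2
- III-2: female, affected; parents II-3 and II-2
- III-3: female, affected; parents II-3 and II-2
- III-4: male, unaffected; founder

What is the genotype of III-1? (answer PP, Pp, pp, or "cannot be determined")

From phenotype alone, III-1 is PP or Pp.
III-1 is affected so carries P and received p from II-3 (pp), so III-1 is Pp.

Pp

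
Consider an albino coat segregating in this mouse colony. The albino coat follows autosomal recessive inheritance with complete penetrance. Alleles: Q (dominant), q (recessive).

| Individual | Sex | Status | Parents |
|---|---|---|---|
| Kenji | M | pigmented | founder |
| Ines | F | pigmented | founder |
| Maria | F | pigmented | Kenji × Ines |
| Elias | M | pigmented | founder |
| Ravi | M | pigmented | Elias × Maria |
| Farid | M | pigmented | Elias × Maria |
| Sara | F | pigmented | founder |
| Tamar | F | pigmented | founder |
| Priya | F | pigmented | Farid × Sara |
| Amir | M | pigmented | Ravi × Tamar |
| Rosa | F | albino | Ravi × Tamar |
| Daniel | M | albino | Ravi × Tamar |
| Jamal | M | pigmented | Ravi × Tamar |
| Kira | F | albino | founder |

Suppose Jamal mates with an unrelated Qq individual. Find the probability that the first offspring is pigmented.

Ravi is pigmented so carries Q and passed q to Rosa (qq), so Ravi is Qq.
Tamar is pigmented so carries Q and passed q to Rosa (qq), so Tamar is Qq.
Jamal is a pigmented offspring of Ravi (Qq) × Tamar (Qq), whose cross gives 1/4 QQ : 1/2 Qq : 1/4 qq; conditioning on being pigmented, Jamal is QQ with probability 1/3, Qq with probability 2/3.
Summing over parental genotype combinations, P(offspring is pigmented) = 1/3·1 + 2/3·3/4 = 5/6.

5/6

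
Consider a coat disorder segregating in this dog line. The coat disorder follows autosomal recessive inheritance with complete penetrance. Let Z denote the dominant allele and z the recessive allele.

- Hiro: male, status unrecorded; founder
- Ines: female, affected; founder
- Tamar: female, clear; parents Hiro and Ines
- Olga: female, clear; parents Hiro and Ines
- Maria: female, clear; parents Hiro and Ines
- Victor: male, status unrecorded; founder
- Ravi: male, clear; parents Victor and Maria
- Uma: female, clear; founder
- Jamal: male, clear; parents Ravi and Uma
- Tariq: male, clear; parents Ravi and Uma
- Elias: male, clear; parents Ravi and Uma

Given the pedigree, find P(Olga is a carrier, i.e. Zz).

1

Olga is clear so carries Z and received z from Ines (zz), so Olga is Zz, giving P(Zz) = 1.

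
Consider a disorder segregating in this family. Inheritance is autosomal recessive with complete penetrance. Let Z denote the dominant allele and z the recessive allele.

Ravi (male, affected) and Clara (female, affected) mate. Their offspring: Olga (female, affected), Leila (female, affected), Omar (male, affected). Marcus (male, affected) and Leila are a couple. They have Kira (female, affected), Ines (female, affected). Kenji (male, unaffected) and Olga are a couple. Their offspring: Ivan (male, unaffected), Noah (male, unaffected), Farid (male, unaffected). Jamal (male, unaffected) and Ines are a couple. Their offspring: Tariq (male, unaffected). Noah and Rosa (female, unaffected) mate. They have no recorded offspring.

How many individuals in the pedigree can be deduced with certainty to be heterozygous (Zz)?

Obligate heterozygotes: Ivan is unaffected so carries Z and received z from Olga (zz), so Ivan is Zz; Noah is unaffected so carries Z and received z from Olga (zz), so Noah is Zz; Farid is unaffected so carries Z and received z from Olga (zz), so Farid is Zz; Tariq is unaffected so carries Z and received z from Ines (zz), so Tariq is Zz.
Every other individual is either homozygous by phenotype or has at least one consistent homozygous assignment, so the count is 4.

4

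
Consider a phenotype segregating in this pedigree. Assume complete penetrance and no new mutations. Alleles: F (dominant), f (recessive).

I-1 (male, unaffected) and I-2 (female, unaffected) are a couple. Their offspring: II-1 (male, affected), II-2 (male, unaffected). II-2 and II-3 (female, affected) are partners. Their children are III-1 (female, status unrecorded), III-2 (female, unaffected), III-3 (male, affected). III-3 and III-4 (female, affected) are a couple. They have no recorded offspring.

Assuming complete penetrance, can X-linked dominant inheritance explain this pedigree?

Under X-linked dominant, II-1 (affected, male) cannot arise from I-1 (unaffected) × I-2 (unaffected).

No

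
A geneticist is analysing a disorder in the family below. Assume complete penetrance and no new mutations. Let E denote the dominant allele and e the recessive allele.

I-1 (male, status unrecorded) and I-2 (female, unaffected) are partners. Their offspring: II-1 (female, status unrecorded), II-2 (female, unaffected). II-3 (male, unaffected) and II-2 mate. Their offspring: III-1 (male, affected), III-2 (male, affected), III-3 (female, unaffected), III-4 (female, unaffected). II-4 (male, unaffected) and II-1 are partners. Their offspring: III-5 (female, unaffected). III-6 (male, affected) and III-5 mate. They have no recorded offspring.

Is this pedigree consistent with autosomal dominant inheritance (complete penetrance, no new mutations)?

Under autosomal dominant, III-1 (affected, male) cannot arise from II-3 (unaffected) × II-2 (unaffected).

No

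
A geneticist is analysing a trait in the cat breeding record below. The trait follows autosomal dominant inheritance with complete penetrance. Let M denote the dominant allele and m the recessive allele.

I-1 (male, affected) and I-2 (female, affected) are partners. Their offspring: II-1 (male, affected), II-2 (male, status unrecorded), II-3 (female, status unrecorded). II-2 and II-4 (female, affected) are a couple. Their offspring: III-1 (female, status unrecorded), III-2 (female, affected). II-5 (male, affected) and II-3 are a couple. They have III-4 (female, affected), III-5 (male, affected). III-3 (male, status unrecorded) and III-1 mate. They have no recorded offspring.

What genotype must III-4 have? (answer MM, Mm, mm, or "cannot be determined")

III-4's phenotype allows MM or Mm, and no parent or child forces a single allele at both positions; consistent genotype assignments exist with III-4 as MM or Mm.

cannot be determined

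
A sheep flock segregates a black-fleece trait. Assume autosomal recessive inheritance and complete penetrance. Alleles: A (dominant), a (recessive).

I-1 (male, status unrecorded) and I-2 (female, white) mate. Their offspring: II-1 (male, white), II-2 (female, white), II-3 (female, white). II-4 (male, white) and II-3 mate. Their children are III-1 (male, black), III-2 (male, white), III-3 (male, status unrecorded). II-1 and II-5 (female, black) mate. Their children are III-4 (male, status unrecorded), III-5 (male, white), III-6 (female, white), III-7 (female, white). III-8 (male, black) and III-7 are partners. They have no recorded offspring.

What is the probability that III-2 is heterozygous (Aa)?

II-4 is white so carries A and passed a to III-1 (aa), so II-4 is Aa.
II-3 is white so carries A and passed a to III-1 (aa), so II-3 is Aa.
Their cross gives offspring ratios 1/4 AA : 1/2 Aa : 1/4 aa. Conditioning on III-2 being white, P(Aa) = 1/2 / 3/4 = 2/3.

2/3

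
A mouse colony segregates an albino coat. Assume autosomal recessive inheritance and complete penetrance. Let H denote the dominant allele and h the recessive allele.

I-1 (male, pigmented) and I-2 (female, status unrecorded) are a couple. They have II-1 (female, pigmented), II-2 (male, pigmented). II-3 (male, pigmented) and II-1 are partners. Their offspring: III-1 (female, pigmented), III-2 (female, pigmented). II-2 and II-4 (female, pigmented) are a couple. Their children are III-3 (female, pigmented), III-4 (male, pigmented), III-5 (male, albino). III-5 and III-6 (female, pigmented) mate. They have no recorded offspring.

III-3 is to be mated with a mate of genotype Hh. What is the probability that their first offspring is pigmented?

II-2 is pigmented so carries H and passed h to III-5 (hh), so II-2 is Hh.
II-4 is pigmented so carries H and passed h to III-5 (hh), so II-4 is Hh.
III-3 is a pigmented offspring of II-2 (Hh) × II-4 (Hh), whose cross gives 1/4 HH : 1/2 Hh : 1/4 hh; conditioning on being pigmented, III-3 is HH with probability 1/3, Hh with probability 2/3.
Summing over parental genotype combinations, P(offspring is pigmented) = 1/3·1 + 2/3·3/4 = 5/6.

5/6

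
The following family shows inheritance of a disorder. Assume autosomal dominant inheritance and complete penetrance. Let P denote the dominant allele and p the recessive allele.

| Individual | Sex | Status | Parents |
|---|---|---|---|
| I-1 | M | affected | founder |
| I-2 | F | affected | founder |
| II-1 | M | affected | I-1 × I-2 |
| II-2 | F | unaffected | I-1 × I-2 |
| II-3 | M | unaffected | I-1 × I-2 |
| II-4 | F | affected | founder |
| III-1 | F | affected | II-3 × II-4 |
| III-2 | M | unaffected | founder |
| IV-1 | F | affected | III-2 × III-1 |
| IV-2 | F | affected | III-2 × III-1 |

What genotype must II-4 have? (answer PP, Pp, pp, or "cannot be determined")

II-4's phenotype allows PP or Pp, and no parent or child forces a single allele at both positions; consistent genotype assignments exist with II-4 as PP or Pp.

cannot be determined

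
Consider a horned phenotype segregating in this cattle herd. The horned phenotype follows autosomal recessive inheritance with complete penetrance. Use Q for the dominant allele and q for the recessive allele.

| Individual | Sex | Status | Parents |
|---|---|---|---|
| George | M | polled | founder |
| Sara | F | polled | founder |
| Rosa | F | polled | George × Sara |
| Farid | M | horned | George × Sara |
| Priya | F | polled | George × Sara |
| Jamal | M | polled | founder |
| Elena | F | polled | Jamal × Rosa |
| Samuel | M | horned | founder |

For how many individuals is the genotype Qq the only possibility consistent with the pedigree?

2

Obligate heterozygotes: George is polled so carries Q and passed q to Farid (qq), so George is Qq; Sara is polled so carries Q and passed q to Farid (qq), so Sara is Qq.
Every other individual is either homozygous by phenotype or has at least one consistent homozygous assignment, so the count is 2.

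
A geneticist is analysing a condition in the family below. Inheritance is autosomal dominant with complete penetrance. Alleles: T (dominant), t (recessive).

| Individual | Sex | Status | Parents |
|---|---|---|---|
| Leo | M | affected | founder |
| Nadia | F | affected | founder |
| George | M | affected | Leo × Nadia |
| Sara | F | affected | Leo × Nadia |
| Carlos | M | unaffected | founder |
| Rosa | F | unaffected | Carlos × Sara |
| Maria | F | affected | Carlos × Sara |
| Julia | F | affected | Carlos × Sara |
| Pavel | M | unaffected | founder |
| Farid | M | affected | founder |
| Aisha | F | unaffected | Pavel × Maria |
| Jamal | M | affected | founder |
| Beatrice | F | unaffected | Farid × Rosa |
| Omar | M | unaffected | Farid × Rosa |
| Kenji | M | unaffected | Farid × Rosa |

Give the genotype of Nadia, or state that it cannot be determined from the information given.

Nadia's phenotype allows TT or Tt, and no parent or child forces a single allele at both positions; consistent genotype assignments exist with Nadia as TT or Tt.

cannot be determined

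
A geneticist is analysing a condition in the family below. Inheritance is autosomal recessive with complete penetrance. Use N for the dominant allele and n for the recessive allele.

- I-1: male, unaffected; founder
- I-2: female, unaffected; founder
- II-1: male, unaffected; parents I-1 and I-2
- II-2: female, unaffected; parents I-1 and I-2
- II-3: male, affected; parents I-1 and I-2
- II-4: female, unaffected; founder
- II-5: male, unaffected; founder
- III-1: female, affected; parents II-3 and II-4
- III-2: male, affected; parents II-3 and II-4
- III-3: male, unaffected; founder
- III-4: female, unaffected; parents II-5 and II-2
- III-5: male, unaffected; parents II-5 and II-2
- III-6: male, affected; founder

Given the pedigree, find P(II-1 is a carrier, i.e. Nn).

I-1 is unaffected so carries N and passed n to II-3 (nn), so I-1 is Nn.
I-2 is unaffected so carries N and passed n to II-3 (nn), so I-2 is Nn.
Their cross gives offspring ratios 1/4 NN : 1/2 Nn : 1/4 nn. Conditioning on II-1 being unaffected, P(Nn) = 1/2 / 3/4 = 2/3.

2/3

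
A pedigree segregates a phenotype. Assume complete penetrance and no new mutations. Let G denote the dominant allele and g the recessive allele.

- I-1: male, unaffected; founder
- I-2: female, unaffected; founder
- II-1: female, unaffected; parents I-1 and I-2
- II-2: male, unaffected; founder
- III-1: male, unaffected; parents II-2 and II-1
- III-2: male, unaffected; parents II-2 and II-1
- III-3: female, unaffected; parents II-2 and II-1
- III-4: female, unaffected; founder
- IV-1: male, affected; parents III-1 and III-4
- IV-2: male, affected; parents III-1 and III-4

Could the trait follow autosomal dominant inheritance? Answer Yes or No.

No

Under autosomal dominant, IV-1 (affected, male) cannot arise from III-1 (unaffected) × III-4 (unaffected).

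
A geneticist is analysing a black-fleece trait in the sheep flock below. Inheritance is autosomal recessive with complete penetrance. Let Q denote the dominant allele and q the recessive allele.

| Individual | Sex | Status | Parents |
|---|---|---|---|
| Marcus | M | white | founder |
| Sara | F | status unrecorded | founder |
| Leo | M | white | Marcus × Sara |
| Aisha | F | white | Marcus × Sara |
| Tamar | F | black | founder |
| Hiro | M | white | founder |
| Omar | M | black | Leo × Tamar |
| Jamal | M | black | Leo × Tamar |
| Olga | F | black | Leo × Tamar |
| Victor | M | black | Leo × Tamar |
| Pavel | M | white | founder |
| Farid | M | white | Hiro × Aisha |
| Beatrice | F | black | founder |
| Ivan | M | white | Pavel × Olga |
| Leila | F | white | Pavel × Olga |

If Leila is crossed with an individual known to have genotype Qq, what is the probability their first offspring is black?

1/4

Leila is white so carries Q and received q from Olga (qq), so Leila is Qq.
The cross gives 1/4 QQ : 1/2 Qq : 1/4 qq, so P(offspring is black) = 1/4.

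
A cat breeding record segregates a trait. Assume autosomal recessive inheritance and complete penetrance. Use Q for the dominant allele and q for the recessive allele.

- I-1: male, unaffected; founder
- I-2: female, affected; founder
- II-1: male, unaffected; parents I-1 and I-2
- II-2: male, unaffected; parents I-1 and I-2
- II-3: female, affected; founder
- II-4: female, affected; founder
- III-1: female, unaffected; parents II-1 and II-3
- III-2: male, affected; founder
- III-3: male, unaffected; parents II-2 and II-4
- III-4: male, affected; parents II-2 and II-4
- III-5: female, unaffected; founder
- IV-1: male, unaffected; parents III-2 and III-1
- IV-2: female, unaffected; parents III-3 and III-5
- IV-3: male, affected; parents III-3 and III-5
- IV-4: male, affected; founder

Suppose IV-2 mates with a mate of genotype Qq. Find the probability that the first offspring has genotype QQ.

III-3 is unaffected so carries Q and received q from II-4 (qq), so III-3 is Qq.
III-5 is unaffected so carries Q and passed q to IV-3 (qq), so III-5 is Qq.
IV-2 is an unaffected offspring of III-3 (Qq) × III-5 (Qq), whose cross gives 1/4 QQ : 1/2 Qq : 1/4 qq; conditioning on being unaffected, IV-2 is QQ with probability 1/3, Qq with probability 2/3.
Summing over parental genotype combinations, P(offspring has genotype QQ) = 1/3·1/2 + 2/3·1/4 = 1/3.

1/3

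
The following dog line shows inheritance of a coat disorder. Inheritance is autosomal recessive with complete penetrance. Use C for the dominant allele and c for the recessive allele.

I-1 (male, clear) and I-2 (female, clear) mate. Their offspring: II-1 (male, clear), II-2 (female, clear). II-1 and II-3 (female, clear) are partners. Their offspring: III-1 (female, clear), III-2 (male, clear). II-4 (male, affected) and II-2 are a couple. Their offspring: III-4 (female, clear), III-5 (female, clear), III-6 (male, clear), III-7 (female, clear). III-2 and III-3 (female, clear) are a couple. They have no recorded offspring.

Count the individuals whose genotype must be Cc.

4

Obligate heterozygotes: III-4 is clear so carries C and received c from II-4 (cc), so III-4 is Cc; III-5 is clear so carries C and received c from II-4 (cc), so III-5 is Cc; III-6 is clear so carries C and received c from II-4 (cc), so III-6 is Cc; III-7 is clear so carries C and received c from II-4 (cc), so III-7 is Cc.
Every other individual is either homozygous by phenotype or has at least one consistent homozygous assignment, so the count is 4.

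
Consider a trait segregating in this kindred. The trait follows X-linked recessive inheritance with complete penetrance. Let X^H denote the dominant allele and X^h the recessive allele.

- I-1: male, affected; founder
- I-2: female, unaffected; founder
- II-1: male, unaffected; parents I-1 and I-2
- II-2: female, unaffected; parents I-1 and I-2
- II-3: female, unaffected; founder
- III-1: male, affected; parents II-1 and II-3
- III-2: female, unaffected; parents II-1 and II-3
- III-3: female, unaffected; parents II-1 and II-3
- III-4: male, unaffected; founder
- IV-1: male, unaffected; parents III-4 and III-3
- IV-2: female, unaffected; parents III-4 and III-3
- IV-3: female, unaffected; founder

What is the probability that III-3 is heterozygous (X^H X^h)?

II-1 is unaffected, so II-1 is X^H Y.
II-3 is unaffected so carries H and passed h to III-1 (X^h Y), so II-3 is X^H X^h.
Their cross gives offspring ratios 1/2 X^H X^H : 1/2 X^H X^h. Conditioning on III-3 being unaffected, P(X^H X^h) = 1/2 / 1 = 1/2 before taking III-3's own offspring into account.
III-4 is unaffected, so III-4 is X^H Y.
Now use III-3's offspring. Probability of each recorded status — unaffected son IV-1: 1/2 if III-3 is X^H X^h, 1 if X^H X^H. (IV-2: equally likely either way, so uninformative.)
Bayes: P(X^H X^h) = 1/2·1/2 / (1/2·1/2 + 1/2·1) = 1/3.

1/3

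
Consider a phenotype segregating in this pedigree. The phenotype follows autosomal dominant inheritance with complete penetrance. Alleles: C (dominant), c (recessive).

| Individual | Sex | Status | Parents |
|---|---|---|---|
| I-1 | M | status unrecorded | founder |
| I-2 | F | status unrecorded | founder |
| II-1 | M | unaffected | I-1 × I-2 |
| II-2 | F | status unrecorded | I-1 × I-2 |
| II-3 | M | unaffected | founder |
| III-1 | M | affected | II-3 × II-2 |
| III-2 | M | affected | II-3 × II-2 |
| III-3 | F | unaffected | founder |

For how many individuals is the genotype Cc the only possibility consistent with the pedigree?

Obligate heterozygotes: III-1 is affected so carries C and received c from II-3 (cc), so III-1 is Cc; III-2 is affected so carries C and received c from II-3 (cc), so III-2 is Cc.
Every other individual is either homozygous by phenotype or has at least one consistent homozygous assignment, so the count is 2.

2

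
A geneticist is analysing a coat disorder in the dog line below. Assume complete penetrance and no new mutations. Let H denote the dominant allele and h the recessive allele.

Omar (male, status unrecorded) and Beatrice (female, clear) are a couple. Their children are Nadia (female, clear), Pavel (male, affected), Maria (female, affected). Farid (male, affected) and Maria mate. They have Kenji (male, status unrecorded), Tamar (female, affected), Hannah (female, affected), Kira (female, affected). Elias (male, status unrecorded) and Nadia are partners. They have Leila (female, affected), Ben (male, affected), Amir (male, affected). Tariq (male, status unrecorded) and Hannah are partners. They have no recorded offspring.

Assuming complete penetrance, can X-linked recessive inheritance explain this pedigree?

A consistent assignment under X-linked recessive exists: Omar X^h Y, Beatrice X^H X^h, Nadia X^H X^h, Pavel X^h Y, Maria X^h X^h, Farid X^h Y, Elias X^h Y, Kenji X^h Y, Tamar X^h X^h, Hannah X^h X^h, Kira X^h X^h, Tariq X^H Y, Leila X^h X^h, Ben X^h Y, Amir X^h Y.
In this assignment every recorded phenotype matches its genotype and every non-founder's genotype is obtainable from its parents' genotypes, so the pedigree is consistent.

Yes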